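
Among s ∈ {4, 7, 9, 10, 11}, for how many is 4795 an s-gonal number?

1

s = 4: P(4, 69) = 4761 and P(4, 70) = 4900; 4795 is not s-gonal.
s = 7: P(7, 44) = 4774 and P(7, 45) = 4995; 4795 is not s-gonal.
s = 9: P(9, 37) = 4699 and P(9, 38) = 4959; 4795 is not s-gonal.
s = 10: P(10, 35) = 4795. ✓
s = 11: P(11, 33) = 4785 and P(11, 34) = 5083; 4795 is not s-gonal.
Hits: s ∈ {10} → 1.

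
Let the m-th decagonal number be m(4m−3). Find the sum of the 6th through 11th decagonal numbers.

1651

Σ i(4i−3) = 4Σi² − 3Σi over i = 6..11.
Σi = 66 − 15 = 51 and Σi² = 506 − 55 = 451.
4·451 − 3·51 = 1651.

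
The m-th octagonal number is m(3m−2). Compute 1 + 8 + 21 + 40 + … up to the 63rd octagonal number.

Σ i(3i−2) = 3Σi² − 2Σi over i = 1..63.
Σi = 2016 and Σi² = 85344.
3·85344 − 2·2016 = 252000.

252000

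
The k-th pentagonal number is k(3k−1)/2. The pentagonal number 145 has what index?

10

Set n(3n−1)/2 = 145, giving 3n² − n − 290 = 0.
So n = (1 + 59) / 6 = 60/6 = 10.
Check: 10·(3·10 − 1)/2 = 145. ✓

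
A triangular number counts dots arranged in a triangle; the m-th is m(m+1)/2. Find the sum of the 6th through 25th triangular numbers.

Σ i(i+1)/2 = (Σi² + Σi) / 2 over i = 6..25.
Σi = 325 − 15 = 310 and Σi² = 5525 − 55 = 5470.
(1·5470 + 1·310) / 2 = 5780/2 = 2890.

2890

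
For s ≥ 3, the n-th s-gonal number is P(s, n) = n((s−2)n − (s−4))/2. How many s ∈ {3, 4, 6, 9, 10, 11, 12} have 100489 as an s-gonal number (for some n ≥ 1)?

s = 3: P(3, 447) = 100128 and P(3, 448) = 100576; 100489 is not s-gonal.
s = 4: P(4, 317) = 100489. ✓
s = 6: P(6, 224) = 100128 and P(6, 225) = 101025; 100489 is not s-gonal.
s = 9: P(9, 169) = 99541 and P(9, 170) = 100725; 100489 is not s-gonal.
s = 10: P(10, 158) = 99382 and P(10, 159) = 100647; 100489 is not s-gonal.
s = 11: P(11, 149) = 99383 and P(11, 150) = 100725; 100489 is not s-gonal.
s = 12: P(12, 142) = 100252 and P(12, 143) = 101673; 100489 is not s-gonal.
Hits: s ∈ {4} → 1.

1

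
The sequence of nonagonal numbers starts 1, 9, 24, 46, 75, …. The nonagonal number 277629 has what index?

Set n(7n−5)/2 = 277629, giving 7n² − 5n − 555258 = 0.
The discriminant is 25 + 56·277629 = 15547249, and √15547249 = 3943.
So n = (5 + 3943) / 14 = 3948/14 = 282.

282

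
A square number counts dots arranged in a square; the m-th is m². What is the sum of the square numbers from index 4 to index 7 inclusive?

126

Σ_{i=4}^{7} i² = 140 − 14 = 126.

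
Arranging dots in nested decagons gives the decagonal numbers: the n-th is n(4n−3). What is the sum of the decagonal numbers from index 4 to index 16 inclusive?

Σ i(4i−3) = 4Σi² − 3Σi over i = 4..16.
Σi = 136 − 6 = 130 and Σi² = 1496 − 14 = 1482.
4·1482 − 3·130 = 5538.

5538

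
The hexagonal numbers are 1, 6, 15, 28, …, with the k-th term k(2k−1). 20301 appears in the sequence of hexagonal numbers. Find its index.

Set n(2n−1) = 20301, giving 2n² − n − 20301 = 0.
The discriminant is 1 + 8·20301 = 162409, and √162409 = 403.
So n = (1 + 403) / 4 = 404/4 = 101.

101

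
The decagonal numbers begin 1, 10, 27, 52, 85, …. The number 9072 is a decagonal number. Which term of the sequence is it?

Set n(4n−3) = 9072, giving 4n² − 3n − 9072 = 0.
The discriminant is 9 + 16·9072 = 145161, and √145161 = 381.
So n = (3 + 381) / 8 = 384/8 = 48.

48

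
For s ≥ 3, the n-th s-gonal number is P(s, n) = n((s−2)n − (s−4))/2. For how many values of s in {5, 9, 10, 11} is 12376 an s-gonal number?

2

s = 5: P(5, 91) = 12376. ✓
s = 9: P(9, 59) = 12036 and P(9, 60) = 12450; 12376 is not s-gonal.
s = 10: P(10, 56) = 12376. ✓
s = 11: P(11, 52) = 11986 and P(11, 53) = 12455; 12376 is not s-gonal.
Hits: s ∈ {5, 10} → 2.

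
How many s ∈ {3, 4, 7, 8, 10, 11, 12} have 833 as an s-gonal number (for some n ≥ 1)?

2

s = 3: P(3, 40) = 820 and P(3, 41) = 861; 833 is not s-gonal.
s = 4: P(4, 28) = 784 and P(4, 29) = 841; 833 is not s-gonal.
s = 7: P(7, 18) = 783 and P(7, 19) = 874; 833 is not s-gonal.
s = 8: P(8, 17) = 833. ✓
s = 10: P(10, 14) = 742 and P(10, 15) = 855; 833 is not s-gonal.
s = 11: P(11, 14) = 833. ✓
s = 12: P(12, 13) = 793 and P(12, 14) = 924; 833 is not s-gonal.
Hits: s ∈ {8, 11} → 2.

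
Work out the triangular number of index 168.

14196

The 168th triangular number is n(n+1)/2 with n = 168.
168·169/2 = 28392/2 = 14196.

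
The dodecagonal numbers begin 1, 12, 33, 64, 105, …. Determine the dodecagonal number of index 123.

The 123rd dodecagonal number is n(5n−4) with n = 123.
123·(5·123 − 4) = 123·611 = 75153.

75153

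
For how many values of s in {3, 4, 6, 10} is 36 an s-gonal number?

2

s = 3: P(3, 8) = 36. ✓
s = 4: P(4, 6) = 36. ✓
s = 6: P(6, 4) = 28 and P(6, 5) = 45; 36 is not s-gonal.
s = 10: P(10, 3) = 27 and P(10, 4) = 52; 36 is not s-gonal.
Hits: s ∈ {3, 4} → 2.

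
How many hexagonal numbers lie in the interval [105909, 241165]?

The n-th hexagonal number is n(2n−1).
Smallest index with value ≥ 105909: n = 231 (giving 106491).
Largest index with value ≤ 241165: n = 347 (giving 240471).
Indices 231 through 347: 117 terms.

117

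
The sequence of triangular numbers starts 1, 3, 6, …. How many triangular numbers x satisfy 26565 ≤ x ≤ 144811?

308

The n-th triangular number is n(n+1)/2.
Smallest index with value ≥ 26565: n = 230 (giving 26565).
Largest index with value ≤ 144811: n = 537 (giving 144453).
Indices 230 through 537: 308 terms.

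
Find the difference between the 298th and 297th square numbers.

n² − (n−1)² = 2n − 1, so 298² − 297² = 2·298 − 1 = 595.

595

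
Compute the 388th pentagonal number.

225622

388·(3·388 − 1)/2 = 388·1163/2 = 225622.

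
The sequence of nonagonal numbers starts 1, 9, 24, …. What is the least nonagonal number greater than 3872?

Solve n(7n−5)/2 > 3872 for integer n.
The largest n with value ≤ 3872 is 33 (since 3729 ≤ 3872 < 3961), so the first above is n = 34, value 3961.

3961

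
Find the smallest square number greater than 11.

16

Solve n² > 11 for integer n.
The largest n with value ≤ 11 is 3 (since 9 ≤ 11 < 16), so the first above is n = 4, value 16.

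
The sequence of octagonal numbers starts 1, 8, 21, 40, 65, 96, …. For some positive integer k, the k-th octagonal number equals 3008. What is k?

32

Set n(3n−2) = 3008, giving 3n² − 2n − 3008 = 0.
So n = (2 + 190) / 6 = 192/6 = 32.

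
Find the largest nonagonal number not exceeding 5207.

Solve n(7n−5)/2 ≤ 5207 for integer n.
n = 38 gives 4959 ≤ 5207, while n = 39 gives 5226 > 5207; so the answer is 4959.

4959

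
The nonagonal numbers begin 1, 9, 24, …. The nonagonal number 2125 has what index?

25

Set n(7n−5)/2 = 2125, giving 7n² − 5n − 4250 = 0.
The discriminant is 25 + 56·2125 = 119025, and √119025 = 345.
So n = (5 + 345) / 14 = 350/14 = 25.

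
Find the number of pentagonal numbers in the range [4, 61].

The n-th pentagonal number is n(3n−1)/2.
Smallest index with value ≥ 4: n = 2 (giving 5).
Largest index with value ≤ 61: n = 6 (giving 51).
Indices 2 through 6: 5 terms.

5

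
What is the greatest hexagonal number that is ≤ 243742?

Solve n(2n−1) ≤ 243742 for integer n.
n = 349 gives 243253 ≤ 243742, while n = 350 gives 244650 > 243742; so the answer is 243253.

243253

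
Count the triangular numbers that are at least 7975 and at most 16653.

The n-th triangular number is n(n+1)/2.
Smallest index with value ≥ 7975: n = 126 (giving 8001).
Largest index with value ≤ 16653: n = 182 (giving 16653).
Indices 126 through 182: 57 terms.

57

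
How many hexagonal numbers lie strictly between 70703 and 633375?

374

The n-th hexagonal number is n(2n−1).
Smallest index with value > 70703: n = 189 (giving 71253).
Largest index with value < 633375: n = 562 (giving 631126).
Indices 189 through 562: 374 terms.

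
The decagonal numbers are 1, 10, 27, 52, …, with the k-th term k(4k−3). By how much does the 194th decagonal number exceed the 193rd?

Consecutive decagonal numbers differ by 8n − 7: here 8·194 − 7 = 1545.

1545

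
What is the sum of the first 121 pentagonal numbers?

893101

Σ i(3i−1)/2 = (3Σi² − Σi) / 2 over i = 1..121.
Σi = 7381 and Σi² = 597861.
(3·597861 − 1·7381) / 2 = 1786202/2 = 893101.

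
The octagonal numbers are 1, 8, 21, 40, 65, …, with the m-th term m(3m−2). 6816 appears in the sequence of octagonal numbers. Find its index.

48

Set n(3n−2) = 6816, giving 3n² − 2n − 6816 = 0.
The discriminant is 4 + 12·6816 = 81796, and √81796 = 286.
So n = (2 + 286) / 6 = 288/6 = 48.
Check: 48·(3·48 − 2) = 6816. ✓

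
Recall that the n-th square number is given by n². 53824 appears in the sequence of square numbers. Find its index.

We need n² = 53824, so n = √53824 = 232.
Check: 232² = 53824. ✓

232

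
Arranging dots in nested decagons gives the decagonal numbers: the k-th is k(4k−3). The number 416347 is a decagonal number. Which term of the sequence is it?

323

Set n(4n−3) = 416347, giving 4n² − 3n − 416347 = 0.
So n = (3 + 2581) / 8 = 2584/8 = 323.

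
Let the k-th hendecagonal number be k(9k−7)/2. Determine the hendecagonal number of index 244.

267058

The 244th hendecagonal number is n(9n−7)/2 with n = 244.
244·(9·244 − 7)/2 = 244·2189/2 = 267058.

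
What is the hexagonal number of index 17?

The 17th hexagonal number is n(2n−1) with n = 17.
17·(2·17 − 1) = 17·33 = 561.

561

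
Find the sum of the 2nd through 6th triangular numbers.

Σ i(i+1)/2 = (Σi² + Σi) / 2 over i = 2..6.
Σi = 21 − 1 = 20 and Σi² = 91 − 1 = 90.
(1·90 + 1·20) / 2 = 110/2 = 55.

55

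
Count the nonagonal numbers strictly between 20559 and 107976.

The n-th nonagonal number is n(7n−5)/2.
Smallest index with value > 20559: n = 78 (giving 21099).
Largest index with value < 107976: n = 175 (giving 106750).
Indices 78 through 175: 98 terms.

98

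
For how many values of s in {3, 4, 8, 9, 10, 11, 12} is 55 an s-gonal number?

1

s = 3: P(3, 10) = 55. ✓
s = 4: P(4, 7) = 49 and P(4, 8) = 64; 55 is not s-gonal.
s = 8: P(8, 4) = 40 and P(8, 5) = 65; 55 is not s-gonal.
s = 9: P(9, 4) = 46 and P(9, 5) = 75; 55 is not s-gonal.
s = 10: P(10, 4) = 52 and P(10, 5) = 85; 55 is not s-gonal.
s = 11: P(11, 3) = 30 and P(11, 4) = 58; 55 is not s-gonal.
s = 12: P(12, 3) = 33 and P(12, 4) = 64; 55 is not s-gonal.
Hits: s ∈ {3} → 1.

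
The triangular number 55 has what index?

Set n(n+1)/2 = 55, giving n² + n − 110 = 0.
So n = (-1 + 21) / 2 = 20/2 = 10.

10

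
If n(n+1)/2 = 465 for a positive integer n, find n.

Set n(n+1)/2 = 465, giving n² + n − 930 = 0.
The discriminant is 1 + 8·465 = 3721, and √3721 = 61.
So n = (-1 + 61) / 2 = 60/2 = 30.

30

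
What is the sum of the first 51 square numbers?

45526

Σ_{i=1}^{51} i² = 51·52·103/6 = 45526.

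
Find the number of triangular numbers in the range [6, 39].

6

The n-th triangular number is n(n+1)/2.
Smallest index with value ≥ 6: n = 3 (giving 6).
Largest index with value ≤ 39: n = 8 (giving 36).
Indices 3 through 8: 6 terms.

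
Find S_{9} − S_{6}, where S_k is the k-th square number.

45

9² = 81 and 6² = 36.
Difference: 81 − 36 = 45.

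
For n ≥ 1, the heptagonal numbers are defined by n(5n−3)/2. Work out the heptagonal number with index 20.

20·(5·20 − 3)/2 = 20·97/2 = 970.

970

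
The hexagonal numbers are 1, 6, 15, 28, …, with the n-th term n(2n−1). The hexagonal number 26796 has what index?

Set n(2n−1) = 26796, giving 2n² − n − 26796 = 0.
The discriminant is 1 + 8·26796 = 214369, and √214369 = 463.
So n = (1 + 463) / 4 = 464/4 = 116.

116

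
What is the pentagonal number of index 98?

14357

The 98th pentagonal number is n(3n−1)/2 with n = 98.
98·(3·98 − 1)/2 = 98·293/2 = 14357.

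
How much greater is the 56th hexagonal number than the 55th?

Consecutive hexagonal numbers differ by 4n − 3: here 4·56 − 3 = 221.

221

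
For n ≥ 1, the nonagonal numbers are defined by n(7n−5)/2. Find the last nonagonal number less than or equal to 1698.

Solve n(7n−5)/2 ≤ 1698 for integer n.
n = 22 gives 1639 ≤ 1698, while n = 23 gives 1794 > 1698; so the answer is 1639.

1639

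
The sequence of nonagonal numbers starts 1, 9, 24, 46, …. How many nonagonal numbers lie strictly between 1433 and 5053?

18

The n-th nonagonal number is n(7n−5)/2.
Smallest index with value > 1433: n = 21 (giving 1491).
Largest index with value < 5053: n = 38 (giving 4959).
Indices 21 through 38: 18 terms.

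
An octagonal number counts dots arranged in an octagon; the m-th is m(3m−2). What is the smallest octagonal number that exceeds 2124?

Solve n(3n−2) > 2124 for integer n.
The largest n with value ≤ 2124 is 26 (since 1976 ≤ 2124 < 2133), so the first above is n = 27, value 2133.

2133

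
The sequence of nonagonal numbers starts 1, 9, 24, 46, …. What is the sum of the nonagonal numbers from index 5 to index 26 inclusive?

Σ i(7i−5)/2 = (7Σi² − 5Σi) / 2 over i = 5..26.
Σi = 351 − 10 = 341 and Σi² = 6201 − 30 = 6171.
(7·6171 − 5·341) / 2 = 41492/2 = 20746.

20746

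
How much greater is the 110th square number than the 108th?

436

110² = 12100 and 108² = 11664.
Difference: 12100 − 11664 = 436.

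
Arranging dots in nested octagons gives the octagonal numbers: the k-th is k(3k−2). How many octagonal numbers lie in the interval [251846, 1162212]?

332

The n-th octagonal number is n(3n−2).
Smallest index with value ≥ 251846: n = 291 (giving 253461).
Largest index with value ≤ 1162212: n = 622 (giving 1159408).
Indices 291 through 622: 332 terms.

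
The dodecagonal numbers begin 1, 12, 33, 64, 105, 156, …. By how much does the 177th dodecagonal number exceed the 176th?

Consecutive dodecagonal numbers differ by 10n − 9: here 10·177 − 9 = 1761.

1761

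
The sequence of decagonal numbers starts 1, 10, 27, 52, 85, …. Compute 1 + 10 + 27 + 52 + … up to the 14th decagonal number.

Σ i(4i−3) = 4Σi² − 3Σi over i = 1..14.
Σi = 105 and Σi² = 1015.
4·1015 − 3·105 = 3745.

3745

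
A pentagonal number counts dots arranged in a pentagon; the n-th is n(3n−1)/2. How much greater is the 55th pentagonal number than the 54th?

Consecutive pentagonal numbers differ by 3n − 2: here 3·55 − 2 = 163.

163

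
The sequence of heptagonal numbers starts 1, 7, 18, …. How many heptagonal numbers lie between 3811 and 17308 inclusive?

The n-th heptagonal number is n(5n−3)/2.
Smallest index with value ≥ 3811: n = 40 (giving 3940).
Largest index with value ≤ 17308: n = 83 (giving 17098).
Indices 40 through 83: 44 terms.

44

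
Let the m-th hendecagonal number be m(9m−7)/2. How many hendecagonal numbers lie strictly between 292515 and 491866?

The n-th hendecagonal number is n(9n−7)/2.
Smallest index with value > 292515: n = 256 (giving 294016).
Largest index with value < 491866: n = 330 (giving 488895).
Indices 256 through 330: 75 terms.

75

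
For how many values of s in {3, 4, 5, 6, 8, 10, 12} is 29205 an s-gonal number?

s = 3: P(3, 241) = 29161 and P(3, 242) = 29403; 29205 is not s-gonal.
s = 4: P(4, 170) = 28900 and P(4, 171) = 29241; 29205 is not s-gonal.
s = 5: P(5, 139) = 28912 and P(5, 140) = 29330; 29205 is not s-gonal.
s = 6: P(6, 121) = 29161 and P(6, 122) = 29646; 29205 is not s-gonal.
s = 8: P(8, 99) = 29205. ✓
s = 10: P(10, 85) = 28645 and P(10, 86) = 29326; 29205 is not s-gonal.
s = 12: P(12, 76) = 28576 and P(12, 77) = 29337; 29205 is not s-gonal.
Hits: s ∈ {8} → 1.

1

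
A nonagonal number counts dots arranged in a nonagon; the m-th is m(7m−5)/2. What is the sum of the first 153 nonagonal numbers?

Σ i(7i−5)/2 = (7Σi² − 5Σi) / 2 over i = 1..153.
Σi = 11781 and Σi² = 1205589.
(7·1205589 − 5·11781) / 2 = 8380218/2 = 4190109.

4190109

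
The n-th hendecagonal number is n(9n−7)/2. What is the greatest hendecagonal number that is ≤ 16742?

16531

Solve n(9n−7)/2 ≤ 16742 for integer n.
n = 61 gives 16531 ≤ 16742, while n = 62 gives 17081 > 16742; so the answer is 16531.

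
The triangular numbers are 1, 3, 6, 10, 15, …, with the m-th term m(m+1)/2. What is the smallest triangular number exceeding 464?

465

Solve n(n+1)/2 > 464 for integer n.
The largest n with value ≤ 464 is 29 (since 435 ≤ 464 < 465), so the first above is n = 30, value 465.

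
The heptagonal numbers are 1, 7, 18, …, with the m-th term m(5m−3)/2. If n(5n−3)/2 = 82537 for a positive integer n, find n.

182

Set n(5n−3)/2 = 82537, giving 5n² − 3n − 165074 = 0.
The discriminant is 9 + 40·82537 = 3301489, and √3301489 = 1817.
So n = (3 + 1817) / 10 = 1820/10 = 182.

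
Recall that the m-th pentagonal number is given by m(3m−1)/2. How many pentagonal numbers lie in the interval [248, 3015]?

The n-th pentagonal number is n(3n−1)/2.
Smallest index with value ≥ 248: n = 14 (giving 287).
Largest index with value ≤ 3015: n = 45 (giving 3015).
Indices 14 through 45: 32 terms.

32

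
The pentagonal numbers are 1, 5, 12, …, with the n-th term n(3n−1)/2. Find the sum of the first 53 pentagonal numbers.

75843

Σ i(3i−1)/2 = (3Σi² − Σi) / 2 over i = 1..53.
Σi = 1431 and Σi² = 51039.
(3·51039 − 1·1431) / 2 = 151686/2 = 75843.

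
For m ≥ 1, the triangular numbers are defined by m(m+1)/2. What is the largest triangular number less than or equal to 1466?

Solve n(n+1)/2 ≤ 1466 for integer n.
n = 53 gives 1431 ≤ 1466, while n = 54 gives 1485 > 1466; so the answer is 1431.

1431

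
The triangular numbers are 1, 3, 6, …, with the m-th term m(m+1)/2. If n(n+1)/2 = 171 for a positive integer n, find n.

Set n(n+1)/2 = 171, giving n² + n − 342 = 0.
The discriminant is 1 + 8·171 = 1369, and √1369 = 37.
So n = (-1 + 37) / 2 = 36/2 = 18.
Check: 18·19/2 = 171. ✓

18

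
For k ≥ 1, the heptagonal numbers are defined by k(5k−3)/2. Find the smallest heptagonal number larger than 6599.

6682

Solve n(5n−3)/2 > 6599 for integer n.
The largest n with value ≤ 6599 is 51 (since 6426 ≤ 6599 < 6682), so the first above is n = 52, value 6682.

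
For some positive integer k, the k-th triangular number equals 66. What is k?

Set n(n+1)/2 = 66, giving n² + n − 132 = 0.
The discriminant is 1 + 8·66 = 529, and √529 = 23.
So n = (-1 + 23) / 2 = 22/2 = 11.
Check: 11·12/2 = 66. ✓

11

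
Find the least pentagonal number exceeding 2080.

2147

Solve n(3n−1)/2 > 2080 for integer n.
The largest n with value ≤ 2080 is 37 (since 2035 ≤ 2080 < 2147), so the first above is n = 38, value 2147.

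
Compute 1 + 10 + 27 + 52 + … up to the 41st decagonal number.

Σ i(4i−3) = 4Σi² − 3Σi over i = 1..41.
Σi = 861 and Σi² = 23821.
4·23821 − 3·861 = 92701.

92701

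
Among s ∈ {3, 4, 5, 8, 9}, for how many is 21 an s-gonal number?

2

s = 3: P(3, 6) = 21. ✓
s = 4: P(4, 4) = 16 and P(4, 5) = 25; 21 is not s-gonal.
s = 5: P(5, 3) = 12 and P(5, 4) = 22; 21 is not s-gonal.
s = 8: P(8, 3) = 21. ✓
s = 9: P(9, 2) = 9 and P(9, 3) = 24; 21 is not s-gonal.
Hits: s ∈ {3, 8} → 2.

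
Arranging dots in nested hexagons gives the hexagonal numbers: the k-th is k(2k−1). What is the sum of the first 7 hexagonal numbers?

Σ i(2i−1) = 2Σi² − Σi over i = 1..7.
Σi = 28 and Σi² = 140.
2·140 − 1·28 = 252.

252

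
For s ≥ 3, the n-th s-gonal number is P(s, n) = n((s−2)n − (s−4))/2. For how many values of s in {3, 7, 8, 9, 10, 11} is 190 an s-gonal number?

s = 3: P(3, 19) = 190. ✓
s = 7: P(7, 9) = 189 and P(7, 10) = 235; 190 is not s-gonal.
s = 8: P(8, 8) = 176 and P(8, 9) = 225; 190 is not s-gonal.
s = 9: P(9, 7) = 154 and P(9, 8) = 204; 190 is not s-gonal.
s = 10: P(10, 7) = 175 and P(10, 8) = 232; 190 is not s-gonal.
s = 11: P(11, 6) = 141 and P(11, 7) = 196; 190 is not s-gonal.
Hits: s ∈ {3} → 1.

1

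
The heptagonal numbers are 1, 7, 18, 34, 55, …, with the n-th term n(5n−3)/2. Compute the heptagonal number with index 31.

The 31st heptagonal number is n(5n−3)/2 with n = 31.
31·(5·31 − 3)/2 = 31·152/2 = 31·76 = 2356.

2356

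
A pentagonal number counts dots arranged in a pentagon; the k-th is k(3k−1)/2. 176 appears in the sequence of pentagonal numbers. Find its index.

Set n(3n−1)/2 = 176, giving 3n² − n − 352 = 0.
The discriminant is 1 + 24·176 = 4225, and √4225 = 65.
So n = (1 + 65) / 6 = 66/6 = 11.

11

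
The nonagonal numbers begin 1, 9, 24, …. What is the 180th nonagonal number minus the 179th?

Consecutive nonagonal numbers differ by 7n − 6: here 7·180 − 6 = 1254.

1254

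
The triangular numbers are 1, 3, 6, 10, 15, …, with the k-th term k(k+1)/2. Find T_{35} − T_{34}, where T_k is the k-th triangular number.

35

Consecutive triangular numbers differ by n: T_{35} − T_{34} = 35.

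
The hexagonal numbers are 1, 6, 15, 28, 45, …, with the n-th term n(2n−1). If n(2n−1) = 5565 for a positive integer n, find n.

53

Set n(2n−1) = 5565, giving 2n² − n − 5565 = 0.
So n = (1 + 211) / 4 = 212/4 = 53.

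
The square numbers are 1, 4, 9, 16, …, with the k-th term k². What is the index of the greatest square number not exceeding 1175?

34

Solve n² ≤ 1175 for integer n.
n = 34 gives 1156 ≤ 1175, while n = 35 gives 1225 > 1175; so the answer is index 34.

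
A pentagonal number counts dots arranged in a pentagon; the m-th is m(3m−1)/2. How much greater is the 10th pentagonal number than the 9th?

28

Consecutive pentagonal numbers differ by 3n − 2: here 3·10 − 2 = 28.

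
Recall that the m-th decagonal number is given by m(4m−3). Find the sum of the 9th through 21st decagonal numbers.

11843

Σ i(4i−3) = 4Σi² − 3Σi over i = 9..21.
Σi = 231 − 36 = 195 and Σi² = 3311 − 204 = 3107.
4·3107 − 3·195 = 11843.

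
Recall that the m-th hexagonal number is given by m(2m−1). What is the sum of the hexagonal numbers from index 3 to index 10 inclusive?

Σ i(2i−1) = 2Σi² − Σi over i = 3..10.
Σi = 55 − 3 = 52 and Σi² = 385 − 5 = 380.
2·380 − 1·52 = 708.

708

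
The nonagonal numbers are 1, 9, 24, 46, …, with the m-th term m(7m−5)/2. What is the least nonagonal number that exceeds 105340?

Solve n(7n−5)/2 > 105340 for integer n.
The largest n with value ≤ 105340 is 173 (since 104319 ≤ 105340 < 105531), so the first above is n = 174, value 105531.

105531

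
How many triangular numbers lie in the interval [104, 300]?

11

The n-th triangular number is n(n+1)/2.
Smallest index with value ≥ 104: n = 14 (giving 105).
Largest index with value ≤ 300: n = 24 (giving 300).
Indices 14 through 24: 11 terms.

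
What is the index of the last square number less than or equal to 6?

Solve n² ≤ 6 for integer n.
n = 2 gives 4 ≤ 6, while n = 3 gives 9 > 6; so the answer is index 2.

2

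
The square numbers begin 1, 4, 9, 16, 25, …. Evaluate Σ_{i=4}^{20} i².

Σ_{i=4}^{20} i² = 2870 − 14 = 2856.

2856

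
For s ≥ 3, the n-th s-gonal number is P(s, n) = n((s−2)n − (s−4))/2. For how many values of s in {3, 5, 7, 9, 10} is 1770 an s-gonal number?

1

s = 3: P(3, 59) = 1770. ✓
s = 5: P(5, 34) = 1717 and P(5, 35) = 1820; 1770 is not s-gonal.
s = 7: P(7, 26) = 1651 and P(7, 27) = 1782; 1770 is not s-gonal.
s = 9: P(9, 22) = 1639 and P(9, 23) = 1794; 1770 is not s-gonal.
s = 10: P(10, 21) = 1701 and P(10, 22) = 1870; 1770 is not s-gonal.
Hits: s ∈ {3} → 1.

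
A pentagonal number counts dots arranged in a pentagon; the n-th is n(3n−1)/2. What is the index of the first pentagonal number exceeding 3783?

Solve n(3n−1)/2 > 3783 for integer n.
The largest n with value ≤ 3783 is 50 (since 3725 ≤ 3783 < 3876), so the first above is n = 51, value 3876.

51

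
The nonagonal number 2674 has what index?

28

Set n(7n−5)/2 = 2674, giving 7n² − 5n − 5348 = 0.
The discriminant is 25 + 56·2674 = 149769, and √149769 = 387.
So n = (5 + 387) / 14 = 392/14 = 28.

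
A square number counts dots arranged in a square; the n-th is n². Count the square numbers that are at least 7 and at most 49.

5

The n-th square number is n².
Smallest index with value ≥ 7: n = 3 (giving 9).
Largest index with value ≤ 49: n = 7 (giving 49).
Indices 3 through 7: 5 terms.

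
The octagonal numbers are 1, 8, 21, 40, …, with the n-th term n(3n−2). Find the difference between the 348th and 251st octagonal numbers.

174115

348·(3·348 − 2) = 362616 and 251·(3·251 − 2) = 188501.
Difference: 362616 − 188501 = 174115.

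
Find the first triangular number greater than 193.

210

Solve n(n+1)/2 > 193 for integer n.
The largest n with value ≤ 193 is 19 (since 190 ≤ 193 < 210), so the first above is n = 20, value 210.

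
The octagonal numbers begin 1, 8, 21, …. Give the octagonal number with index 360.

The 360th octagonal number is n(3n−2) with n = 360.
360·(3·360 − 2) = 360·1078 = 388080.

388080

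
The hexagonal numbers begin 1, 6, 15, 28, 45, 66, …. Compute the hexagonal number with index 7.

91

The 7th hexagonal number is n(2n−1) with n = 7.
7·(2·7 − 1) = 7·13 = 91.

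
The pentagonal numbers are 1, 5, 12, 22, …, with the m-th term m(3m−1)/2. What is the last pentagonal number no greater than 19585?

Solve n(3n−1)/2 ≤ 19585 for integer n.
n = 114 gives 19437 ≤ 19585, while n = 115 gives 19780 > 19585; so the answer is 19437.

19437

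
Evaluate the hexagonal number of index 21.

861

21·(2·21 − 1) = 21·41 = 861.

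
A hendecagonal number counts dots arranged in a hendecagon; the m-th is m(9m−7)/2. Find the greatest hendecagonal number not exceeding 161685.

160083

Solve n(9n−7)/2 ≤ 161685 for integer n.
n = 189 gives 160083 ≤ 161685, while n = 190 gives 161785 > 161685; so the answer is 160083.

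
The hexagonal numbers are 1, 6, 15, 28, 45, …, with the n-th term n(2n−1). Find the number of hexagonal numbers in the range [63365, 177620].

The n-th hexagonal number is n(2n−1).
Smallest index with value ≥ 63365: n = 179 (giving 63903).
Largest index with value ≤ 177620: n = 298 (giving 177310).
Indices 179 through 298: 120 terms.

120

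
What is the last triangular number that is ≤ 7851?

Solve n(n+1)/2 ≤ 7851 for integer n.
n = 124 gives 7750 ≤ 7851, while n = 125 gives 7875 > 7851; so the answer is 7750.

7750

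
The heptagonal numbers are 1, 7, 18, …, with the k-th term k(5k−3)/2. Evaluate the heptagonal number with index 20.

20·(5·20 − 3)/2 = 20·97/2 = 970.

970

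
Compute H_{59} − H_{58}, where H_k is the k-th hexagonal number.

233

Consecutive hexagonal numbers differ by 4n − 3: here 4·59 − 3 = 233.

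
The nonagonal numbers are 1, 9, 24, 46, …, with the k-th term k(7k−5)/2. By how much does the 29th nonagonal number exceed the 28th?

197

Consecutive nonagonal numbers differ by 7n − 6: here 7·29 − 6 = 197.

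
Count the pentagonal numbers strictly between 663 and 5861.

The n-th pentagonal number is n(3n−1)/2.
Smallest index with value > 663: n = 22 (giving 715).
Largest index with value < 5861: n = 62 (giving 5735).
Indices 22 through 62: 41 terms.

41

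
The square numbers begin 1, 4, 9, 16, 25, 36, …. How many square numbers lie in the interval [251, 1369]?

The n-th square number is n².
Smallest index with value ≥ 251: n = 16 (giving 256).
Largest index with value ≤ 1369: n = 37 (giving 1369).
Indices 16 through 37: 22 terms.

22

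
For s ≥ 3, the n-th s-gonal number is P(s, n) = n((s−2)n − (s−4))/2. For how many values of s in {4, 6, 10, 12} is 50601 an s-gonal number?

1

s = 4: P(4, 224) = 50176 and P(4, 225) = 50625; 50601 is not s-gonal.
s = 6: P(6, 159) = 50403 and P(6, 160) = 51040; 50601 is not s-gonal.
s = 10: P(10, 112) = 49840 and P(10, 113) = 50737; 50601 is not s-gonal.
s = 12: P(12, 101) = 50601. ✓
Hits: s ∈ {12} → 1.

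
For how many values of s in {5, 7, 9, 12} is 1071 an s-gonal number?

1

s = 5: P(5, 26) = 1001 and P(5, 27) = 1080; 1071 is not s-gonal.
s = 7: P(7, 21) = 1071. ✓
s = 9: P(9, 17) = 969 and P(9, 18) = 1089; 1071 is not s-gonal.
s = 12: P(12, 15) = 1065 and P(12, 16) = 1216; 1071 is not s-gonal.
Hits: s ∈ {7} → 1.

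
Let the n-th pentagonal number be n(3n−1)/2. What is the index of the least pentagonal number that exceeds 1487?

Solve n(3n−1)/2 > 1487 for integer n.
The largest n with value ≤ 1487 is 31 (since 1426 ≤ 1487 < 1520), so the first above is n = 32, value 1520.

32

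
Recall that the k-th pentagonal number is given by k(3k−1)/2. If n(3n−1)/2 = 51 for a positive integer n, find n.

6

Set n(3n−1)/2 = 51, giving 3n² − n − 102 = 0.
The discriminant is 1 + 24·51 = 1225, and √1225 = 35.
So n = (1 + 35) / 6 = 36/6 = 6.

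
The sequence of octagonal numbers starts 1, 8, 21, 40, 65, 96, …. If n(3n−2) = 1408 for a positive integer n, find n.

Set n(3n−2) = 1408, giving 3n² − 2n − 1408 = 0.
The discriminant is 4 + 12·1408 = 16900, and √16900 = 130.
So n = (2 + 130) / 6 = 132/6 = 22.

22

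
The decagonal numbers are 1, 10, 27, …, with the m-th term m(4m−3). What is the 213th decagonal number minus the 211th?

213·(4·213 − 3) = 180837 and 211·(4·211 − 3) = 177451.
Difference: 180837 − 177451 = 3386.

3386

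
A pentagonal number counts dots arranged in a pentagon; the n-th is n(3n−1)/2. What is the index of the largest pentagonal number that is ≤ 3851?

50

Solve n(3n−1)/2 ≤ 3851 for integer n.
n = 50 gives 3725 ≤ 3851, while n = 51 gives 3876 > 3851; so the answer is index 50.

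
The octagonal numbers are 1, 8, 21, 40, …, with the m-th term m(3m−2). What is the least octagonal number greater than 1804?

1825

Solve n(3n−2) > 1804 for integer n.
The largest n with value ≤ 1804 is 24 (since 1680 ≤ 1804 < 1825), so the first above is n = 25, value 1825.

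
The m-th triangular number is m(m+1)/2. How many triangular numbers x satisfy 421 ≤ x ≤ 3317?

The n-th triangular number is n(n+1)/2.
Smallest index with value ≥ 421: n = 29 (giving 435).
Largest index with value ≤ 3317: n = 80 (giving 3240).
Indices 29 through 80: 52 terms.

52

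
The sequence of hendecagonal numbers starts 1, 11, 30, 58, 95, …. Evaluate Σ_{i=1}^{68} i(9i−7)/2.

473892

Σ i(9i−7)/2 = (9Σi² − 7Σi) / 2 over i = 1..68.
Σi = 2346 and Σi² = 107134.
(9·107134 − 7·2346) / 2 = 947784/2 = 473892.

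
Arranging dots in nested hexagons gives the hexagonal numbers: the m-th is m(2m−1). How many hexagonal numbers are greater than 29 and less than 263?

The n-th hexagonal number is n(2n−1).
Smallest index with value > 29: n = 5 (giving 45).
Largest index with value < 263: n = 11 (giving 231).
Indices 5 through 11: 7 terms.

7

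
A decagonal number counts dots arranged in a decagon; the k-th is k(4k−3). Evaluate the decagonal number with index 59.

13747

59·(4·59 − 3) = 59·233 = 13747.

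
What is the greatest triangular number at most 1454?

1431

Solve n(n+1)/2 ≤ 1454 for integer n.
n = 53 gives 1431 ≤ 1454, while n = 54 gives 1485 > 1454; so the answer is 1431.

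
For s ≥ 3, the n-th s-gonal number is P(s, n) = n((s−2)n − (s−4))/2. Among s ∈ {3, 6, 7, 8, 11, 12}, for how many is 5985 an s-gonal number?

s = 3: P(3, 108) = 5886 and P(3, 109) = 5995; 5985 is not s-gonal.
s = 6: P(6, 54) = 5778 and P(6, 55) = 5995; 5985 is not s-gonal.
s = 7: P(7, 49) = 5929 and P(7, 50) = 6175; 5985 is not s-gonal.
s = 8: P(8, 45) = 5985. ✓
s = 11: P(11, 36) = 5706 and P(11, 37) = 6031; 5985 is not s-gonal.
s = 12: P(12, 35) = 5985. ✓
Hits: s ∈ {8, 12} → 2.

2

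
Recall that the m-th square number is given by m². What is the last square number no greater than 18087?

Solve n² ≤ 18087 for integer n.
n = 134 gives 17956 ≤ 18087, while n = 135 gives 18225 > 18087; so the answer is 17956.

17956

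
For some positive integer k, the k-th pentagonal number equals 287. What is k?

Set n(3n−1)/2 = 287, giving 3n² − n − 574 = 0.
The discriminant is 1 + 24·287 = 6889, and √6889 = 83.
So n = (1 + 83) / 6 = 84/6 = 14.

14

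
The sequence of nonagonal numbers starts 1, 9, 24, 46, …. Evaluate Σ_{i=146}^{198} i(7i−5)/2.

5508449

Σ i(7i−5)/2 = (7Σi² − 5Σi) / 2 over i = 146..198.
Σi = 19701 − 10585 = 9116 and Σi² = 2607099 − 1026745 = 1580354.
(7·1580354 − 5·9116) / 2 = 11016898/2 = 5508449.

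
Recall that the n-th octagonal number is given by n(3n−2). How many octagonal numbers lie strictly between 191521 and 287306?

The n-th octagonal number is n(3n−2).
Smallest index with value > 191521: n = 254 (giving 193040).
Largest index with value < 287306: n = 309 (giving 285825).
Indices 254 through 309: 56 terms.

56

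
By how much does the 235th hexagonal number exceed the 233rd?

1870

235·(2·235 − 1) = 110215 and 233·(2·233 − 1) = 108345.
Difference: 110215 − 108345 = 1870.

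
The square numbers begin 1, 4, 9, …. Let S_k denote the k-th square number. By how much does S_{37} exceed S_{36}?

73

n² − (n−1)² = 2n − 1, so 37² − 36² = 2·37 − 1 = 73.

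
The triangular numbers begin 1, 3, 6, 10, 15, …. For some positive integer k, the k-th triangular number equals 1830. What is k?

Set n(n+1)/2 = 1830, giving n² + n − 3660 = 0.
So n = (-1 + 121) / 2 = 120/2 = 60.

60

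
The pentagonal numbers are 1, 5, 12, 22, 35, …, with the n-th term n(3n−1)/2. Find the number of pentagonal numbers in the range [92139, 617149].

393

The n-th pentagonal number is n(3n−1)/2.
Smallest index with value ≥ 92139: n = 249 (giving 92877).
Largest index with value ≤ 617149: n = 641 (giving 616001).
Indices 249 through 641: 393 terms.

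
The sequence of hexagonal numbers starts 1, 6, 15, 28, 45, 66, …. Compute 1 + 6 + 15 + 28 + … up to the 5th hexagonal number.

95

Σ i(2i−1) = 2Σi² − Σi over i = 1..5.
Σi = 15 and Σi² = 55.
2·55 − 1·15 = 95.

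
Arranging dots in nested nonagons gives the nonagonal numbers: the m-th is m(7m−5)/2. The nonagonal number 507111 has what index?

Set n(7n−5)/2 = 507111, giving 7n² − 5n − 1014222 = 0.
The discriminant is 25 + 56·507111 = 28398241, and √28398241 = 5329.
So n = (5 + 5329) / 14 = 5334/14 = 381.

381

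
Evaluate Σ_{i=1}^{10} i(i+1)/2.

Σ i(i+1)/2 = (Σi² + Σi) / 2 over i = 1..10.
Σi = 55 and Σi² = 385.
(1·385 + 1·55) / 2 = 440/2 = 220.

220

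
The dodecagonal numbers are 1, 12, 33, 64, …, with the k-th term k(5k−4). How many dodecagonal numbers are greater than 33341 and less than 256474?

144

The n-th dodecagonal number is n(5n−4).
Smallest index with value > 33341: n = 83 (giving 34113).
Largest index with value < 256474: n = 226 (giving 254476).
Indices 83 through 226: 144 terms.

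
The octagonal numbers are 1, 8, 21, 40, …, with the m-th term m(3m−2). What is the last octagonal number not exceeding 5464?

Solve n(3n−2) ≤ 5464 for integer n.
n = 43 gives 5461 ≤ 5464, while n = 44 gives 5720 > 5464; so the answer is 5461.

5461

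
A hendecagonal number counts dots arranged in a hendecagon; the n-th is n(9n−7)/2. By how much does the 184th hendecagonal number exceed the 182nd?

184·(9·184 − 7)/2 = 151708 and 182·(9·182 − 7)/2 = 148421.
Difference: 151708 − 148421 = 3287.

3287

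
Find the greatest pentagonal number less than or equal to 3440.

Solve n(3n−1)/2 ≤ 3440 for integer n.
n = 48 gives 3432 ≤ 3440, while n = 49 gives 3577 > 3440; so the answer is 3432.

3432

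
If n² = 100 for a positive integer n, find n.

10

We need n² = 100, so n = √100 = 10.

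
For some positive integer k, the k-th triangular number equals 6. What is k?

Set n(n+1)/2 = 6, giving n² + n − 12 = 0.
The discriminant is 1 + 8·6 = 49, and √49 = 7.
So n = (-1 + 7) / 2 = 6/2 = 3.

3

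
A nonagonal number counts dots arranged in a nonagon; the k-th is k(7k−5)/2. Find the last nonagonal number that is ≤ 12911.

Solve n(7n−5)/2 ≤ 12911 for integer n.
n = 61 gives 12871 ≤ 12911, while n = 62 gives 13299 > 12911; so the answer is 12871.

12871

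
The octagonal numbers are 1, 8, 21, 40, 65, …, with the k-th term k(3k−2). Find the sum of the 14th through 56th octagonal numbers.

174881

Σ i(3i−2) = 3Σi² − 2Σi over i = 14..56.
Σi = 1596 − 91 = 1505 and Σi² = 60116 − 819 = 59297.
3·59297 − 2·1505 = 174881.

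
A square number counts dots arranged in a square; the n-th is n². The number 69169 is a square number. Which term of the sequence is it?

We need n² = 69169, so n = √69169 = 263.
Check: 263² = 69169. ✓

263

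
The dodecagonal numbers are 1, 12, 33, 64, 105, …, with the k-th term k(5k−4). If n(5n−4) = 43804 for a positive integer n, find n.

94

Set n(5n−4) = 43804, giving 5n² − 4n − 43804 = 0.
So n = (4 + 936) / 10 = 940/10 = 94.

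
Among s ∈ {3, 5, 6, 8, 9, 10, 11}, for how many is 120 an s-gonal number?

2

s = 3: P(3, 15) = 120. ✓
s = 5: P(5, 9) = 117 and P(5, 10) = 145; 120 is not s-gonal.
s = 6: P(6, 8) = 120. ✓
s = 8: P(8, 6) = 96 and P(8, 7) = 133; 120 is not s-gonal.
s = 9: P(9, 6) = 111 and P(9, 7) = 154; 120 is not s-gonal.
s = 10: P(10, 5) = 85 and P(10, 6) = 126; 120 is not s-gonal.
s = 11: P(11, 5) = 95 and P(11, 6) = 141; 120 is not s-gonal.
Hits: s ∈ {3, 6} → 2.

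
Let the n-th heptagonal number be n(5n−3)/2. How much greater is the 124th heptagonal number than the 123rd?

616

Consecutive heptagonal numbers differ by 5n − 4: here 5·124 − 4 = 616.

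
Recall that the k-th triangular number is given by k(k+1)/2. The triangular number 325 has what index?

Set n(n+1)/2 = 325, giving n² + n − 650 = 0.
The discriminant is 1 + 8·325 = 2601, and √2601 = 51.
So n = (-1 + 51) / 2 = 50/2 = 25.

25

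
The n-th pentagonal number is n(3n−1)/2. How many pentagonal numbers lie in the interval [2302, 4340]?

The n-th pentagonal number is n(3n−1)/2.
Smallest index with value ≥ 2302: n = 40 (giving 2380).
Largest index with value ≤ 4340: n = 53 (giving 4187).
Indices 40 through 53: 14 terms.

14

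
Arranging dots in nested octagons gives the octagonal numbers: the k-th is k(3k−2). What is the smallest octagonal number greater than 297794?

298936

Solve n(3n−2) > 297794 for integer n.
The largest n with value ≤ 297794 is 315 (since 297045 ≤ 297794 < 298936), so the first above is n = 316, value 298936.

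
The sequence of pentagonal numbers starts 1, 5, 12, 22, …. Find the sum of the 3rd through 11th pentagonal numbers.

Σ i(3i−1)/2 = (3Σi² − Σi) / 2 over i = 3..11.
Σi = 66 − 3 = 63 and Σi² = 506 − 5 = 501.
(3·501 − 1·63) / 2 = 1440/2 = 720.

720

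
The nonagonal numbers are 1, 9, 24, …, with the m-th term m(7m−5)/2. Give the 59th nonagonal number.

12036

The 59th nonagonal number is n(7n−5)/2 with n = 59.
59·(7·59 − 5)/2 = 59·408/2 = 59·204 = 12036.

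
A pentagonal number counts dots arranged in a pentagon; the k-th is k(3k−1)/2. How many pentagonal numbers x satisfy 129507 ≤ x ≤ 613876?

The n-th pentagonal number is n(3n−1)/2.
Smallest index with value ≥ 129507: n = 294 (giving 129507).
Largest index with value ≤ 613876: n = 639 (giving 612162).
Indices 294 through 639: 346 terms.

346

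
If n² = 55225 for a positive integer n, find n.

235

We need n² = 55225, so n = √55225 = 235.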